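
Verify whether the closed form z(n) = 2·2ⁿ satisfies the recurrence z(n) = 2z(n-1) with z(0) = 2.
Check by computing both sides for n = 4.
From the recurrence with z(0) = 2:
  z(0) = 2, z(1) = 4, z(2) = 8, z(3) = 16, z(4) = 32
  so the recurrence gives z(4) = 32.
From the proposed closed form z(n) = 2·2ⁿ:
  z(4) = 32.
Both sides give 32 at n = 4, and the initial condition(s) match, so the closed form is consistent.

Yes, the closed form is correct.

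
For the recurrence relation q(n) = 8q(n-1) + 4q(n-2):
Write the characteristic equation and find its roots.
Substitute q(n) = rⁿ and divide through by rⁿ⁻²: r² - 8r - 4 = 0
Discriminant: 8² + 4·4 = 80, not a perfect square, so by the quadratic formula r = (8 ± √80)/2.
General solution: q(n) = A·r₁ⁿ + B·r₂ⁿ where r₁,r₂ = (8 ± √80)/2

Characteristic: r² - 8r - 4 = 0, Roots: r = (8 ± √80)/2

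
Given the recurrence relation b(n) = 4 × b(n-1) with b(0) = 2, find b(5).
Computing step by step:
b(0) = 2
b(1) = 4 × 2 = 8
b(2) = 4 × 8 = 32
b(3) = 4 × 32 = 128
b(4) = 4 × 128 = 512
b(5) = 4 × 512 = 2048

2048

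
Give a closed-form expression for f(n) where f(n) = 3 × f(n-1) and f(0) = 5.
Recurrence: f(n) = 3 × f(n-1), initial: f(0) = 5.
Each term is 3 times the previous, so this is geometric with ratio 3. After n steps: f(n) = f(0)·3ⁿ = 5·3ⁿ.

f(n) = 5·3ⁿ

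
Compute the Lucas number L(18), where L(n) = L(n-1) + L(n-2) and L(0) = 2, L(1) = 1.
Computing the sequence terms:
2, 1, 3, 4, 7, 11, 18, 29, 47, 76, 123, 199, 322, 521, 843, 1364, 2207, 3571, 5778

5778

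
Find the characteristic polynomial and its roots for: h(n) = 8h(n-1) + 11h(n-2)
Substitute h(n) = rⁿ and divide through by rⁿ⁻²: r² - 8r - 11 = 0
Discriminant: 8² + 4·11 = 108, not a perfect square, so by the quadratic formula r = (8 ± √108)/2.
General solution: h(n) = A·r₁ⁿ + B·r₂ⁿ where r₁,r₂ = (8 ± √108)/2

Characteristic: r² - 8r - 11 = 0, Roots: r = (8 ± √108)/2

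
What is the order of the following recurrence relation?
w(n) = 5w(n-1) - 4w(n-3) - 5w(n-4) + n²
The order is the largest lag k for which w(n-k) appears. Here the deepest term is w(n-4) (the n² term is non-homogeneous and does not affect the order), so the order is 4.

Order 4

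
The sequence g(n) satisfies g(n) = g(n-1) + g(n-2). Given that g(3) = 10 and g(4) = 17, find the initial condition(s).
Work backwards using g(k) = g(k+2) - g(k+1):
g(2) = g(4) - g(3) = 17 - 10 = 7
g(1) = g(3) - g(2) = 10 - 7 = 3
g(0) = g(2) - g(1) = 7 - 3 = 4

g(0) = 4, g(1) = 3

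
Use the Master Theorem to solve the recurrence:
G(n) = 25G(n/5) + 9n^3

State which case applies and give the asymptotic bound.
Master Theorem template: G(n) = a·G(n/b) + f(n).
Here: a=25, b=5, f(n)=9n^3
Compute log_b(a) = log_5(25) = 2.
f(n) = 9n^3 = Ω(n^(2+ε)) with ε = 1, and the regularity condition holds (a·f(n/b) = (a/b^3)·f(n) with a/b^3 = 5^-1 < 1). Case 3: G(n) = Θ(f(n)) = Θ(n^3).

Case 3: G(n) = Θ(n^3)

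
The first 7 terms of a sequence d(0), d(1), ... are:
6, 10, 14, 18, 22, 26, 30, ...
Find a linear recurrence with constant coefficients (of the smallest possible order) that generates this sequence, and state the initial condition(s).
Look for the lowest-order linear relation among consecutive terms.
Observation: consecutive differences are constant (= 4).
Check at n=2: 1·10 + 4 = 14. ✓

d(n) = d(n-1) + 4, d(0) = 6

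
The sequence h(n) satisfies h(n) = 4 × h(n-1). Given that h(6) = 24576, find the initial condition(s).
In general h(n) = 4ⁿ · h(0). At n = 6: h(0) = h(6) / 4^6 = 24576 / 4096 = 6.

h(0) = 6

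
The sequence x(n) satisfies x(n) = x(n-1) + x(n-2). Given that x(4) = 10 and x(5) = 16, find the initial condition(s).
Work backwards using x(k) = x(k+2) - x(k+1):
x(3) = x(5) - x(4) = 16 - 10 = 6
x(2) = x(4) - x(3) = 10 - 6 = 4
x(1) = x(3) - x(2) = 6 - 4 = 2
x(0) = x(2) - x(1) = 4 - 2 = 2

x(0) = 2, x(1) = 2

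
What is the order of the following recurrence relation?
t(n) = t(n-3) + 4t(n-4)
The order is the largest lag k for which t(n-k) appears. Here the deepest term is t(n-4), so the order is 4.

Order 4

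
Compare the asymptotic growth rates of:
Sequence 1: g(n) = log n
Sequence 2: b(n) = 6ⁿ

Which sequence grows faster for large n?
Comparing growth rates:
Growth-rate hierarchy: log n ≺ any polynomial ≺ any exponential cⁿ (c>1) ≺ n! ≺ nⁿ.
exponential base 6 dominates logarithmic asymptotically.

b(n) grows faster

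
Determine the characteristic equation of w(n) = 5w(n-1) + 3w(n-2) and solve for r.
Substitute w(n) = rⁿ and divide through by rⁿ⁻²: r² - 5r - 3 = 0
Discriminant: 5² + 4·3 = 37, not a perfect square, so by the quadratic formula r = (5 ± √37)/2.
General solution: w(n) = A·r₁ⁿ + B·r₂ⁿ where r₁,r₂ = (5 ± √37)/2

Characteristic: r² - 5r - 3 = 0, Roots: r = (5 ± √37)/2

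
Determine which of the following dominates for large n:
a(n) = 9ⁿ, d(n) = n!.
Comparing growth rates:
Growth-rate hierarchy: log n ≺ any polynomial ≺ any exponential cⁿ (c>1) ≺ n! ≺ nⁿ.
factorial dominates exponential base 9 asymptotically.

d(n) grows faster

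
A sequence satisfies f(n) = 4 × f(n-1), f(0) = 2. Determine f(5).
Computing step by step:
f(0) = 2
f(1) = 4 × 2 = 8
f(2) = 4 × 8 = 32
f(3) = 4 × 32 = 128
f(4) = 4 × 128 = 512
f(5) = 4 × 512 = 2048

2048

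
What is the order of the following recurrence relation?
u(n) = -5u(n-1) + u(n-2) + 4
The order is the largest lag k for which u(n-k) appears. Here the deepest term is u(n-2) (the 4 term is non-homogeneous and does not affect the order), so the order is 2.

Order 2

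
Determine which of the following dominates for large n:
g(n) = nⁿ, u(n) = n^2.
Comparing growth rates:
Growth-rate hierarchy: log n ≺ any polynomial ≺ any exponential cⁿ (c>1) ≺ n! ≺ nⁿ.
super-exponential nⁿ dominates polynomial degree 2 asymptotically.

g(n) grows faster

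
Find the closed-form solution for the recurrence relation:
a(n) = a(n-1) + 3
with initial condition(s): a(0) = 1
Recurrence: a(n) = a(n-1) + 3, initial: a(0) = 1.
Each step adds 3, so a(n) = a(0) + 3n = 3n + 1.

a(n) = 3n + 1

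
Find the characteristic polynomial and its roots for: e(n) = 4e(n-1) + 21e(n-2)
Substitute e(n) = rⁿ and divide through by rⁿ⁻²: r² - 4r - 21 = 0
Factor: (r + 3)(r - 7) = 0, so r = -3, 7.
General solution: e(n) = A·(-3)ⁿ + B·7ⁿ

Characteristic: r² - 4r - 21 = 0, Roots: r = -3, 7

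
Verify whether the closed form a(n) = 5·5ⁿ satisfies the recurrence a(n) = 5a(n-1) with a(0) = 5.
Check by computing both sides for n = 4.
From the recurrence with a(0) = 5:
  a(0) = 5, a(1) = 25, a(2) = 125, a(3) = 625, a(4) = 3125
  so the recurrence gives a(4) = 3125.
From the proposed closed form a(n) = 5·5ⁿ:
  a(4) = 3125.
Both sides give 3125 at n = 4, and the initial condition(s) match, so the closed form is consistent.

Yes, the closed form is correct.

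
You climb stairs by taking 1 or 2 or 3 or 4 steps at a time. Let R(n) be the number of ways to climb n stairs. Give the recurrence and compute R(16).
Condition on the size of the last step (1 to 4): before it there were n-1, …, n-4 stairs climbed, and these cases are disjoint, so R(n) = R(n-1) + R(n-2) + R(n-3) + R(n-4) (order-4 linear recurrence).
Initial conditions by direct count (compositions of i into parts ≤ 4): R(1) = 1; R(2) = 2; R(3) = 4; R(4) = 8.
Iterating the recurrence: R(5) = 15, R(6) = 29, R(7) = 56, R(8) = 108, R(9) = 208, R(10) = 401, R(11) = 773, R(12) = 1490, R(13) = 2872, R(14) = 5536, R(15) = 10671, R(16) = 20569.

R(n) = R(n-1) + R(n-2) + R(n-3) + R(n-4), R(1) = 1, R(2) = 2, R(3) = 4, R(4) = 8; R(16) = 20569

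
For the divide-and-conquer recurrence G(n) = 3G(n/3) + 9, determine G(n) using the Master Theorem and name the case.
Master Theorem template: G(n) = a·G(n/b) + f(n).
Here: a=3, b=3, f(n)=9
Compute log_b(a) = log_3(3) = 1.
f(n) = 9 = O(n^(1-ε)) with ε = 1. Case 1: G(n) = Θ(n^log_b(a)) = Θ(n).

Case 1: G(n) = Θ(n)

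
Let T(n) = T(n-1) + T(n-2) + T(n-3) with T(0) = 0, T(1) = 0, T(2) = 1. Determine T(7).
Computing the sequence terms:
0, 0, 1, 1, 2, 4, 7, 13

13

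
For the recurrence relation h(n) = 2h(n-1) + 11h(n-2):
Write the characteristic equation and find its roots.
Substitute h(n) = rⁿ and divide through by rⁿ⁻²: r² - 2r - 11 = 0
Discriminant: 2² + 4·11 = 48, not a perfect square, so by the quadratic formula r = (2 ± √48)/2.
General solution: h(n) = A·r₁ⁿ + B·r₂ⁿ where r₁,r₂ = (2 ± √48)/2

Characteristic: r² - 2r - 11 = 0, Roots: r = (2 ± √48)/2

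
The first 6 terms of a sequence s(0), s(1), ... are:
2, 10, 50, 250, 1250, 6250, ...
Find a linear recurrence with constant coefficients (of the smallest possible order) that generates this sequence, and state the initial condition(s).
Look for the lowest-order linear relation among consecutive terms.
Observation: each term is 5× the previous.
Check at n=2: 5·10 = 50. ✓

s(n) = 5 × s(n-1), s(0) = 2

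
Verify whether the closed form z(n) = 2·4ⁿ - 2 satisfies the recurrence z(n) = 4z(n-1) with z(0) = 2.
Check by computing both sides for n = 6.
From the recurrence with z(0) = 2:
  z(0) = 2, z(1) = 8, z(2) = 32, z(3) = 128, z(4) = 512, z(5) = 2048, z(6) = 8192
  so the recurrence gives z(6) = 8192.
From the proposed closed form z(n) = 2·4ⁿ - 2:
  z(6) = 8190.
The recurrence gives 8192 but the closed form gives 8190, so the closed form does not satisfy the recurrence.

No, the closed form is incorrect.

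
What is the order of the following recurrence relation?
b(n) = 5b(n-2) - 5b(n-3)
The order is the largest lag k for which b(n-k) appears. Here the deepest term is b(n-3), so the order is 3.

Order 3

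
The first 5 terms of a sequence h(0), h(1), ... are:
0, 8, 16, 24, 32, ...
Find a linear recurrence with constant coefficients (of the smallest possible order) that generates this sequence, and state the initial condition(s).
Look for the lowest-order linear relation among consecutive terms.
Observation: consecutive differences are constant (= 8).
Check at n=2: 1·8 + 8 = 16. ✓

h(n) = h(n-1) + 8, h(0) = 0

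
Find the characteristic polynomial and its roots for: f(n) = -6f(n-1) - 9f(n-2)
Substitute f(n) = rⁿ and divide through by rⁿ⁻²: r² + 6r + 9 = 0
Factor: (r + 3)² = 0, so r = -3 (double root).
General solution: f(n) = (A + Bn)·(-3)ⁿ

Characteristic: r² + 6r + 9 = 0, Roots: r = -3 (double root)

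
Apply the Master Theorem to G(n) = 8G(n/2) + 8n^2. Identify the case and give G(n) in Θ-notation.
Master Theorem template: G(n) = a·G(n/b) + f(n).
Here: a=8, b=2, f(n)=8n^2
Compute log_b(a) = log_2(8) = 3.
f(n) = 8n^2 = O(n^(3-ε)) with ε = 1. Case 1: G(n) = Θ(n^log_b(a)) = Θ(n^3).

Case 1: G(n) = Θ(n^3)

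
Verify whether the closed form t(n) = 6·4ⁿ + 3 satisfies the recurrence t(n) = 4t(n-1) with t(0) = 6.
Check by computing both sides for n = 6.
From the recurrence with t(0) = 6:
  t(0) = 6, t(1) = 24, t(2) = 96, t(3) = 384, t(4) = 1536, t(5) = 6144, t(6) = 24576
  so the recurrence gives t(6) = 24576.
From the proposed closed form t(n) = 6·4ⁿ + 3:
  t(6) = 24579.
The recurrence gives 24576 but the closed form gives 24579, so the closed form does not satisfy the recurrence.

No, the closed form is incorrect.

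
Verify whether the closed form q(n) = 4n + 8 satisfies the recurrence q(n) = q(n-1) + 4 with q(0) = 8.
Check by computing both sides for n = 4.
From the recurrence with q(0) = 8:
  q(0) = 8, q(1) = 12, q(2) = 16, q(3) = 20, q(4) = 24
  so the recurrence gives q(4) = 24.
From the proposed closed form q(n) = 4n + 8:
  q(4) = 24.
Both sides give 24 at n = 4, and the initial condition(s) match, so the closed form is consistent.

Yes, the closed form is correct.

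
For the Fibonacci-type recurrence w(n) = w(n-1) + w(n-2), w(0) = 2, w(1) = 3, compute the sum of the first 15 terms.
Computing the sequence terms: 2, 3, 5, 8, 13, 21, 34, 55, 89, 144, 233, 377, 610, 987, 1597
Adding these values together:

4178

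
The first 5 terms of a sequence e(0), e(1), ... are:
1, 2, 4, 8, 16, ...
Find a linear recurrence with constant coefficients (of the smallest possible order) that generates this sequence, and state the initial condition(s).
Look for the lowest-order linear relation among consecutive terms.
Observation: each term is 2× the previous.
Check at n=2: 2·2 = 4. ✓

e(n) = 2 × e(n-1), e(0) = 1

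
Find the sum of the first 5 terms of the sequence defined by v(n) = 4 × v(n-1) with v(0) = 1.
Computing the sequence terms: 1, 4, 16, 64, 256
Adding these values together:

341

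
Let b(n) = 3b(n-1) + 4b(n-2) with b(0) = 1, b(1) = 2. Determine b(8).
Computing the sequence terms:
1, 2, 10, 38, 154, 614, 2458, 9830, 39322

39322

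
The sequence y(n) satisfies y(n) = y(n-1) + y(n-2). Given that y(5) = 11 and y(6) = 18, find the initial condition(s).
Work backwards using y(k) = y(k+2) - y(k+1):
y(4) = y(6) - y(5) = 18 - 11 = 7
y(3) = y(5) - y(4) = 11 - 7 = 4
y(2) = y(4) - y(3) = 7 - 4 = 3
y(1) = y(3) - y(2) = 4 - 3 = 1
y(0) = y(2) - y(1) = 3 - 1 = 2

y(0) = 2, y(1) = 1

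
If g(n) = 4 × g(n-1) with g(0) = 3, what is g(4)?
Computing step by step:
g(0) = 3
g(1) = 4 × 3 = 12
g(2) = 4 × 12 = 48
g(3) = 4 × 48 = 192
g(4) = 4 × 192 = 768

768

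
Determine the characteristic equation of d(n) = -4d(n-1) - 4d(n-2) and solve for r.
Substitute d(n) = rⁿ and divide through by rⁿ⁻²: r² + 4r + 4 = 0
Factor: (r + 2)² = 0, so r = -2 (double root).
General solution: d(n) = (A + Bn)·(-2)ⁿ

Characteristic: r² + 4r + 4 = 0, Roots: r = -2 (double root)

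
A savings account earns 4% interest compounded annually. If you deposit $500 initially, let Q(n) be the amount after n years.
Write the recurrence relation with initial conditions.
Each year the balance grows by 4%, i.e. is multiplied by 1 + 4/100 = 1.04, so Q(n) = 1.04 × Q(n-1). The initial deposit gives Q(0) = 500.
Unrolling gives the closed form Q(n) = 500 × (1.04)ⁿ.

Q(n) = 1.04 × Q(n-1), Q(0) = 500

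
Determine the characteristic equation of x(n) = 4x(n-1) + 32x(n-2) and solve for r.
Substitute x(n) = rⁿ and divide through by rⁿ⁻²: r² - 4r - 32 = 0
Factor: (r - 8)(r + 4) = 0, so r = 8, -4.
General solution: x(n) = A·8ⁿ + B·(-4)ⁿ

Characteristic: r² - 4r - 32 = 0, Roots: r = 8, -4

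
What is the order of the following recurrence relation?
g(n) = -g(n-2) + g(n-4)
The order is the largest lag k for which g(n-k) appears. Here the deepest term is g(n-4), so the order is 4.

Order 4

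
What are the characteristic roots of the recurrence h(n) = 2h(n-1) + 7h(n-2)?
Substitute h(n) = rⁿ and divide through by rⁿ⁻²: r² - 2r - 7 = 0
Discriminant: 2² + 4·7 = 32, not a perfect square, so by the quadratic formula r = (2 ± √32)/2.
General solution: h(n) = A·r₁ⁿ + B·r₂ⁿ where r₁,r₂ = (2 ± √32)/2

Characteristic: r² - 2r - 7 = 0, Roots: r = (2 ± √32)/2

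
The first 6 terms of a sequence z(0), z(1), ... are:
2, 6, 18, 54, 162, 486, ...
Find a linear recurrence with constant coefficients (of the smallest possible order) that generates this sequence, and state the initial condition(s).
Look for the lowest-order linear relation among consecutive terms.
Observation: each term is 3× the previous.
Check at n=2: 3·6 = 18. ✓

z(n) = 3 × z(n-1), z(0) = 2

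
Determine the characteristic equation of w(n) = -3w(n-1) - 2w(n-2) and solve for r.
Substitute w(n) = rⁿ and divide through by rⁿ⁻²: r² + 3r + 2 = 0
Factor: (r + 1)(r + 2) = 0, so r = -1, -2.
General solution: w(n) = A·(-1)ⁿ + B·(-2)ⁿ

Characteristic: r² + 3r + 2 = 0, Roots: r = -1, -2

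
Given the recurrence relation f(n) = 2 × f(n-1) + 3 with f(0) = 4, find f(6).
Computing step by step:
f(0) = 4
f(1) = 2 × 4 + 3 = 11
f(2) = 2 × 11 + 3 = 25
f(3) = 2 × 25 + 3 = 53
f(4) = 2 × 53 + 3 = 109
f(5) = 2 × 109 + 3 = 221
f(6) = 2 × 221 + 3 = 445

445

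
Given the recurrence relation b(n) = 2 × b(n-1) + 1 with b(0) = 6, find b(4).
Computing step by step:
b(0) = 6
b(1) = 2 × 6 + 1 = 13
b(2) = 2 × 13 + 1 = 27
b(3) = 2 × 27 + 1 = 55
b(4) = 2 × 55 + 1 = 111

111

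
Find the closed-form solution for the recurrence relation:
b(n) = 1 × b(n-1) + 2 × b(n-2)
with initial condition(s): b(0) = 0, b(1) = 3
Recurrence: b(n) = 1 × b(n-1) + 2 × b(n-2), initial: b(0) = 0, b(1) = 3.
Characteristic equation: r² - 1r - 2 = 0, which factors as (r - 2)(r + 1) = 0, so r = 2, -1. General solution b(n) = A·2ⁿ + B·(-1)ⁿ. From b(0) = 0: A + B = 0. From b(1) = 3: 2A - 1B = 3. Solving gives A = 1, B = -1.

b(n) = 2ⁿ - (-1)ⁿ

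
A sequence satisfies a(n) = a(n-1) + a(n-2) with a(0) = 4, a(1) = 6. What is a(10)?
Computing the sequence terms:
4, 6, 10, 16, 26, 42, 68, 110, 178, 288, 466

466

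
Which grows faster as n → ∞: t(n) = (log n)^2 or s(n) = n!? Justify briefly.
Comparing growth rates:
Growth-rate hierarchy: log n ≺ any polynomial ≺ any exponential cⁿ (c>1) ≺ n! ≺ nⁿ.
factorial dominates polylogarithmic (log n)^2 asymptotically.

s(n) grows faster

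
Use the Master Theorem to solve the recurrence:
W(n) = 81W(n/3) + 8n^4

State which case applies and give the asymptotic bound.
Master Theorem template: W(n) = a·W(n/b) + f(n).
Here: a=81, b=3, f(n)=8n^4
Compute log_b(a) = log_3(81) = 4.
f(n) = 8n^4 = Θ(n^4). Case 2: W(n) = Θ(n^4 log n).

Case 2: W(n) = Θ(n^4 log n)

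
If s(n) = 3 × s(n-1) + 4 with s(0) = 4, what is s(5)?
Computing step by step:
s(0) = 4
s(1) = 3 × 4 + 4 = 16
s(2) = 3 × 16 + 4 = 52
s(3) = 3 × 52 + 4 = 160
s(4) = 3 × 160 + 4 = 484
s(5) = 3 × 484 + 4 = 1456

1456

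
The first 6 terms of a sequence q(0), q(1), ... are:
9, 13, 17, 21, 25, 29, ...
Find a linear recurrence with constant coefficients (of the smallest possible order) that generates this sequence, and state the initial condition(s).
Look for the lowest-order linear relation among consecutive terms.
Observation: consecutive differences are constant (= 4).
Check at n=2: 1·13 + 4 = 17. ✓

q(n) = q(n-1) + 4, q(0) = 9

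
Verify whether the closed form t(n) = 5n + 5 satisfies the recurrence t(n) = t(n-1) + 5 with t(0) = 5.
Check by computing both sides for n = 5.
From the recurrence with t(0) = 5:
  t(0) = 5, t(1) = 10, t(2) = 15, t(3) = 20, t(4) = 25, t(5) = 30
  so the recurrence gives t(5) = 30.
From the proposed closed form t(n) = 5n + 5:
  t(5) = 30.
Both sides give 30 at n = 5, and the initial condition(s) match, so the closed form is consistent.

Yes, the closed form is correct.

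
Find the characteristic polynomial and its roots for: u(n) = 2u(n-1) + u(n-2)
Substitute u(n) = rⁿ and divide through by rⁿ⁻²: r² - 2r - 1 = 0
Discriminant: 2² + 4·1 = 8, not a perfect square, so by the quadratic formula r = (2 ± √8)/2.
General solution: u(n) = A·r₁ⁿ + B·r₂ⁿ where r₁,r₂ = (2 ± √8)/2

Characteristic: r² - 2r - 1 = 0, Roots: r = (2 ± √8)/2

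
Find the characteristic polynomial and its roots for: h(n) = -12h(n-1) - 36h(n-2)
Substitute h(n) = rⁿ and divide through by rⁿ⁻²: r² + 12r + 36 = 0
Factor: (r + 6)² = 0, so r = -6 (double root).
General solution: h(n) = (A + Bn)·(-6)ⁿ

Characteristic: r² + 12r + 36 = 0, Roots: r = -6 (double root)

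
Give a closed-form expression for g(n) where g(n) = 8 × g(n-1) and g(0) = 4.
Recurrence: g(n) = 8 × g(n-1), initial: g(0) = 4.
Each term is 8 times the previous, so this is geometric with ratio 8. After n steps: g(n) = g(0)·8ⁿ = 4·8ⁿ.

g(n) = 4·8ⁿ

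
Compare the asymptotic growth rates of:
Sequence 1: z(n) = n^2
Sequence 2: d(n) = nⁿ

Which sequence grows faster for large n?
Comparing growth rates:
Growth-rate hierarchy: log n ≺ any polynomial ≺ any exponential cⁿ (c>1) ≺ n! ≺ nⁿ.
super-exponential nⁿ dominates polynomial degree 2 asymptotically.

d(n) grows faster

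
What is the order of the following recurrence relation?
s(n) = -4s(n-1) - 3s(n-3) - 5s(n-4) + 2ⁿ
The order is the largest lag k for which s(n-k) appears. Here the deepest term is s(n-4) (the 2ⁿ term is non-homogeneous and does not affect the order), so the order is 4.

Order 4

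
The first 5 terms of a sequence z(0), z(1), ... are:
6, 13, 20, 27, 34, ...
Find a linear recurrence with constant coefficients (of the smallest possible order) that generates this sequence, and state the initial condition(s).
Look for the lowest-order linear relation among consecutive terms.
Observation: consecutive differences are constant (= 7).
Check at n=2: 1·13 + 7 = 20. ✓

z(n) = z(n-1) + 7, z(0) = 6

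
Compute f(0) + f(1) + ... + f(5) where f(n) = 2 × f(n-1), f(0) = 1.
Computing the sequence terms: 1, 2, 4, 8, 16, 32
Adding these values together:

63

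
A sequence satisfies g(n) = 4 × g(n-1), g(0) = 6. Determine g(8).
Computing step by step:
g(0) = 6
g(1) = 4 × 6 = 24
g(2) = 4 × 24 = 96
g(3) = 4 × 96 = 384
g(4) = 4 × 384 = 1536
g(5) = 4 × 1536 = 6144
g(6) = 4 × 6144 = 24576
g(7) = 4 × 24576 = 98304
g(8) = 4 × 98304 = 393216

393216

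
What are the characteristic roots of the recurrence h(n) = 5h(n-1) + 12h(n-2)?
Substitute h(n) = rⁿ and divide through by rⁿ⁻²: r² - 5r - 12 = 0
Discriminant: 5² + 4·12 = 73, not a perfect square, so by the quadratic formula r = (5 ± √73)/2.
General solution: h(n) = A·r₁ⁿ + B·r₂ⁿ where r₁,r₂ = (5 ± √73)/2

Characteristic: r² - 5r - 12 = 0, Roots: r = (5 ± √73)/2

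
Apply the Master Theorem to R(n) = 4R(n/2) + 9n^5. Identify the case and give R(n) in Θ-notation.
Master Theorem template: R(n) = a·R(n/b) + f(n).
Here: a=4, b=2, f(n)=9n^5
Compute log_b(a) = log_2(4) = 2.
f(n) = 9n^5 = Ω(n^(2+ε)) with ε = 3, and the regularity condition holds (a·f(n/b) = (a/b^5)·f(n) with a/b^5 = 2^-3 < 1). Case 3: R(n) = Θ(f(n)) = Θ(n^5).

Case 3: R(n) = Θ(n^5)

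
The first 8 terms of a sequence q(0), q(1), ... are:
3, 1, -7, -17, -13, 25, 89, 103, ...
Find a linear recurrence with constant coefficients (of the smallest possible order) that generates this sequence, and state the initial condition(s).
Look for the lowest-order linear relation among consecutive terms.
Observation: q(n) - 2·q(n-1) - (-3)·q(n-2) = 0 holds for the shown terms, and no order-1 relation q(n) = α·q(n-1) + β fits.
Check at n=3: 2·-7 + (-3)·1 = -17. ✓

q(n) = 2q(n-1) - 3q(n-2), q(0) = 3, q(1) = 1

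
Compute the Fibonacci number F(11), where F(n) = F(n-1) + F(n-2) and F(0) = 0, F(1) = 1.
Computing the sequence terms:
0, 1, 1, 2, 3, 5, 8, 13, 21, 34, 55, 89

89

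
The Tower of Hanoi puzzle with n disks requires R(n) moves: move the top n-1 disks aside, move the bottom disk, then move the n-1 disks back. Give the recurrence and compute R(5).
Moving n disks = move the top n-1 disks aside (R(n-1) moves) + move the largest disk (1 move) + move the n-1 disks back on top (R(n-1) moves), so R(n) = 2R(n-1) + 1, with R(1) = 1 (a single disk takes one move).
First terms: 1, 3, 7, 15, 31, … — each is one less than a power of 2. Indeed R(n) + 1 = 2(R(n-1) + 1) with R(1) + 1 = 2, so R(n) + 1 = 2ⁿ and R(n) = 2ⁿ - 1.
Hence R(5) = 2^5 - 1 = 32 - 1 = 31.

R(n) = 2R(n-1) + 1, R(1) = 1; R(5) = 31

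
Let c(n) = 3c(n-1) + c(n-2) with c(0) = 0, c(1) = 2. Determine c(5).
Computing the sequence terms:
0, 2, 6, 20, 66, 218

218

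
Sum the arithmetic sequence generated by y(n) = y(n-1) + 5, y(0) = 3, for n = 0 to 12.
Computing the sequence terms: 3, 8, 13, 18, 23, 28, 33, 38, 43, 48, 53, 58, 63
Adding these values together:

429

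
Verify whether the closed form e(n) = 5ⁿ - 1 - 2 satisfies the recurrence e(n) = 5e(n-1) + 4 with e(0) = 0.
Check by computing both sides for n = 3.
From the recurrence with e(0) = 0:
  e(0) = 0, e(1) = 4, e(2) = 24, e(3) = 124
  so the recurrence gives e(3) = 124.
From the proposed closed form e(n) = 5ⁿ - 1 - 2:
  e(3) = 122.
The recurrence gives 124 but the closed form gives 122, so the closed form does not satisfy the recurrence.

No, the closed form is incorrect.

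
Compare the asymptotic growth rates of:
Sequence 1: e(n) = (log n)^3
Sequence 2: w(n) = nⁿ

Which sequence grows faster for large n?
Comparing growth rates:
Growth-rate hierarchy: log n ≺ any polynomial ≺ any exponential cⁿ (c>1) ≺ n! ≺ nⁿ.
super-exponential nⁿ dominates polylogarithmic (log n)^3 asymptotically.

w(n) grows faster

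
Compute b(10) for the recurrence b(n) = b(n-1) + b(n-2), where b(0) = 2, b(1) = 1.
Computing the sequence terms:
2, 1, 3, 4, 7, 11, 18, 29, 47, 76, 123

123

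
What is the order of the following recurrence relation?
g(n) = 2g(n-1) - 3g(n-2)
The order is the largest lag k for which g(n-k) appears. Here the deepest term is g(n-2), so the order is 2.

Order 2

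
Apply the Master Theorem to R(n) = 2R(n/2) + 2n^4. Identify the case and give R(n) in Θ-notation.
Master Theorem template: R(n) = a·R(n/b) + f(n).
Here: a=2, b=2, f(n)=2n^4
Compute log_b(a) = log_2(2) = 1.
f(n) = 2n^4 = Ω(n^(1+ε)) with ε = 3, and the regularity condition holds (a·f(n/b) = (a/b^4)·f(n) with a/b^4 = 2^-3 < 1). Case 3: R(n) = Θ(f(n)) = Θ(n^4).

Case 3: R(n) = Θ(n^4)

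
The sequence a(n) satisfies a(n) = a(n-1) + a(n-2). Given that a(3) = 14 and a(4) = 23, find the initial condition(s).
Work backwards using a(k) = a(k+2) - a(k+1):
a(2) = a(4) - a(3) = 23 - 14 = 9
a(1) = a(3) - a(2) = 14 - 9 = 5
a(0) = a(2) - a(1) = 9 - 5 = 4

a(0) = 4, a(1) = 5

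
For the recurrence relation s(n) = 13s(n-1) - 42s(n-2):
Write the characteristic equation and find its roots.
Substitute s(n) = rⁿ and divide through by rⁿ⁻²: r² - 13r + 42 = 0
Factor: (r - 7)(r - 6) = 0, so r = 7, 6.
General solution: s(n) = A·7ⁿ + B·6ⁿ

Characteristic: r² - 13r + 42 = 0, Roots: r = 7, 6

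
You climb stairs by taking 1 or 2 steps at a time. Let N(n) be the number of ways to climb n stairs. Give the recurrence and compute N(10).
Condition on the size of the last step (1 to 2): before it there were n-1, …, n-2 stairs climbed, and these cases are disjoint, so N(n) = N(n-1) + N(n-2) (Fibonacci-type sequence).
Initial conditions by direct count (compositions of i into parts ≤ 2): N(1) = 1; N(2) = 2.
Iterating the recurrence: N(3) = 3, N(4) = 5, N(5) = 8, N(6) = 13, N(7) = 21, N(8) = 34, N(9) = 55, N(10) = 89.

N(n) = N(n-1) + N(n-2), N(1) = 1, N(2) = 2; N(10) = 89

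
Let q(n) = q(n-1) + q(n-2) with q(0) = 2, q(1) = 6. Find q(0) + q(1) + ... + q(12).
Computing the sequence terms: 2, 6, 8, 14, 22, 36, 58, 94, 152, 246, 398, 644, 1042
Adding these values together:

2722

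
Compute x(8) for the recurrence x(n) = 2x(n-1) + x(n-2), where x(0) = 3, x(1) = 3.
Computing the sequence terms:
3, 3, 9, 21, 51, 123, 297, 717, 1731

1731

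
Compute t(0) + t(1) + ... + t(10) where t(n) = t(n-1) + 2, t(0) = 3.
Computing the sequence terms: 3, 5, 7, 9, 11, 13, 15, 17, 19, 21, 23
Adding these values together:

143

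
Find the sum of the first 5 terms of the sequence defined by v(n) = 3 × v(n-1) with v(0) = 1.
Computing the sequence terms: 1, 3, 9, 27, 81
Adding these values together:

121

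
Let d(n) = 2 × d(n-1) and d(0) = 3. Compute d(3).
Computing step by step:
d(0) = 3
d(1) = 2 × 3 = 6
d(2) = 2 × 6 = 12
d(3) = 2 × 12 = 24

24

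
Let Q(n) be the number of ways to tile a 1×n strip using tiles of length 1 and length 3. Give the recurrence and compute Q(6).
Condition on the last tile: it has length 1 (leaving a 1×(n-1) strip) or length 3 (leaving a 1×(n-3) strip), so Q(n) = Q(n-1) + Q(n-3) (order-3 linear recurrence).
For 0 ≤ i < 3 only unit tiles fit, so Q(i) = 1.
Iterating the recurrence: Q(3) = 2, Q(4) = 3, Q(5) = 4, Q(6) = 6.

Q(n) = Q(n-1) + Q(n-3), with Q(i) = 1 for 0 ≤ i < 3; Q(6) = 6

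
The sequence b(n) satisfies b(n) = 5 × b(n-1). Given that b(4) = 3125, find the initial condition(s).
In general b(n) = 5ⁿ · b(0). At n = 4: b(0) = b(4) / 5^4 = 3125 / 625 = 5.

b(0) = 5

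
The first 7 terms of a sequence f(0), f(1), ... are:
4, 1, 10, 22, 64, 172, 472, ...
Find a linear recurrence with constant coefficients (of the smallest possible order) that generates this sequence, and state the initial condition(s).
Look for the lowest-order linear relation among consecutive terms.
Observation: f(n) - 2·f(n-1) - (2)·f(n-2) = 0 holds for the shown terms, and no order-1 relation f(n) = α·f(n-1) + β fits.
Check at n=3: 2·10 + (2)·1 = 22. ✓

f(n) = 2f(n-1) + 2f(n-2), f(0) = 4, f(1) = 1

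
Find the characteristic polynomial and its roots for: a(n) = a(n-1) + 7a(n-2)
Substitute a(n) = rⁿ and divide through by rⁿ⁻²: r² - r - 7 = 0
Discriminant: 1² + 4·7 = 29, not a perfect square, so by the quadratic formula r = (1 ± √29)/2.
General solution: a(n) = A·r₁ⁿ + B·r₂ⁿ where r₁,r₂ = (1 ± √29)/2

Characteristic: r² - r - 7 = 0, Roots: r = (1 ± √29)/2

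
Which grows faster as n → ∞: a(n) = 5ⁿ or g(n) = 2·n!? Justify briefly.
Comparing growth rates:
Growth-rate hierarchy: log n ≺ any polynomial ≺ any exponential cⁿ (c>1) ≺ n! ≺ nⁿ.
factorial dominates exponential base 5 asymptotically.

g(n) grows faster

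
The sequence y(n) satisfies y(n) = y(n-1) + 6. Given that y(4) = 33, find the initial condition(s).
y(4) = y(0) + 4·6, so y(0) = 33 - 24 = 9.

y(0) = 9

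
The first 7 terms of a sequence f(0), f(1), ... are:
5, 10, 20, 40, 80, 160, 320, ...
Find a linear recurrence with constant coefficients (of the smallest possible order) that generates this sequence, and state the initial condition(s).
Look for the lowest-order linear relation among consecutive terms.
Observation: each term is 2× the previous.
Check at n=2: 2·10 = 20. ✓

f(n) = 2 × f(n-1), f(0) = 5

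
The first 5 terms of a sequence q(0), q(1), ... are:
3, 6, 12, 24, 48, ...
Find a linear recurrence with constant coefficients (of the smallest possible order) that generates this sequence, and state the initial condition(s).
Look for the lowest-order linear relation among consecutive terms.
Observation: each term is 2× the previous.
Check at n=2: 2·6 = 12. ✓

q(n) = 2 × q(n-1), q(0) = 3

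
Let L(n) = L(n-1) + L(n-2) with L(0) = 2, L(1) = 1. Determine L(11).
Computing the sequence terms:
2, 1, 3, 4, 7, 11, 18, 29, 47, 76, 123, 199

199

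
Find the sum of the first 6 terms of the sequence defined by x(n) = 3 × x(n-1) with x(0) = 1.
Computing the sequence terms: 1, 3, 9, 27, 81, 243
Adding these values together:

364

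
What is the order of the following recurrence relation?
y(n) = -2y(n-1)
The order is the largest lag k for which y(n-k) appears. Here the deepest term is y(n-1), so the order is 1.

Order 1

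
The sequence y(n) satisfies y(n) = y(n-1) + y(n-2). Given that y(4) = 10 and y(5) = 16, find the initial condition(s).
Work backwards using y(k) = y(k+2) - y(k+1):
y(3) = y(5) - y(4) = 16 - 10 = 6
y(2) = y(4) - y(3) = 10 - 6 = 4
y(1) = y(3) - y(2) = 6 - 4 = 2
y(0) = y(2) - y(1) = 4 - 2 = 2

y(0) = 2, y(1) = 2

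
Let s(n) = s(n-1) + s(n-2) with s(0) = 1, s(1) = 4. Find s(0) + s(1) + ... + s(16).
Computing the sequence terms: 1, 4, 5, 9, 14, 23, 37, 60, 97, 157, 254, 411, 665, 1076, 1741, 2817, 4558
Adding these values together:

11929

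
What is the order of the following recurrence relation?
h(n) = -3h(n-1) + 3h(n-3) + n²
The order is the largest lag k for which h(n-k) appears. Here the deepest term is h(n-3) (the n² term is non-homogeneous and does not affect the order), so the order is 3.

Order 3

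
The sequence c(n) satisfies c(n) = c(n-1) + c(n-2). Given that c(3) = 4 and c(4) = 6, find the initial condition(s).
Work backwards using c(k) = c(k+2) - c(k+1):
c(2) = c(4) - c(3) = 6 - 4 = 2
c(1) = c(3) - c(2) = 4 - 2 = 2
c(0) = c(2) - c(1) = 2 - 2 = 0

c(0) = 0, c(1) = 2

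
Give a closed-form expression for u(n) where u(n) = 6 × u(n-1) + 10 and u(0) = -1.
Recurrence: u(n) = 6 × u(n-1) + 10, initial: u(0) = -1.
Try u(n) = A·6ⁿ + C. Substituting: A·6ⁿ + C = 6(A·6ⁿ⁻¹ + C) + 10 = A·6ⁿ + 6C + 10, so C = 6C + 10, giving C = -2. Then u(0) = A - 2 = -1 gives A = 1.

u(n) = 6ⁿ - 2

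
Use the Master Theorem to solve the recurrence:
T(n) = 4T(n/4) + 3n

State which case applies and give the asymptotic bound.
Master Theorem template: T(n) = a·T(n/b) + f(n).
Here: a=4, b=4, f(n)=3n
Compute log_b(a) = log_4(4) = 1.
f(n) = 3n = Θ(n). Case 2: T(n) = Θ(n log n).

Case 2: T(n) = Θ(n log n)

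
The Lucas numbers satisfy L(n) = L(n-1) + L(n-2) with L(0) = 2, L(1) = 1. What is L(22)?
Computing the sequence terms:
2, 1, 3, 4, 7, 11, 18, 29, 47, 76, 123, 199, 322, 521, 843, 1364, 2207, 3571, 5778, 9349, 15127, 24476, 39603

39603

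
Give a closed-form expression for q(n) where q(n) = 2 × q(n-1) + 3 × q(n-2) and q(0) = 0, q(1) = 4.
Recurrence: q(n) = 2 × q(n-1) + 3 × q(n-2), initial: q(0) = 0, q(1) = 4.
Characteristic equation: r² - 2r - 3 = 0, which factors as (r - 3)(r + 1) = 0, so r = 3, -1. General solution q(n) = A·3ⁿ + B·(-1)ⁿ. From q(0) = 0: A + B = 0. From q(1) = 4: 3A - 1B = 4. Solving gives A = 1, B = -1.

q(n) = 3ⁿ - (-1)ⁿ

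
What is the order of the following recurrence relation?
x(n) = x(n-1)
The order is the largest lag k for which x(n-k) appears. Here the deepest term is x(n-1), so the order is 1.

Order 1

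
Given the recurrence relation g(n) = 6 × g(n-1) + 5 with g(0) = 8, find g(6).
Computing step by step:
g(0) = 8
g(1) = 6 × 8 + 5 = 53
g(2) = 6 × 53 + 5 = 323
g(3) = 6 × 323 + 5 = 1943
g(4) = 6 × 1943 + 5 = 11663
g(5) = 6 × 11663 + 5 = 69983
g(6) = 6 × 69983 + 5 = 419903

419903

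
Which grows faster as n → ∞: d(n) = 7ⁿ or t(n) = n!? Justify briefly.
Comparing growth rates:
Growth-rate hierarchy: log n ≺ any polynomial ≺ any exponential cⁿ (c>1) ≺ n! ≺ nⁿ.
factorial dominates exponential base 7 asymptotically.

t(n) grows faster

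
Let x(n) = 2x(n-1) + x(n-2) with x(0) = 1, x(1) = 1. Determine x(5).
Computing the sequence terms:
1, 1, 3, 7, 17, 41

41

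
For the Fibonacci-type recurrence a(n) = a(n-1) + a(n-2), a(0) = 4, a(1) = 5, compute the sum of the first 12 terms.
Computing the sequence terms: 4, 5, 9, 14, 23, 37, 60, 97, 157, 254, 411, 665
Adding these values together:

1736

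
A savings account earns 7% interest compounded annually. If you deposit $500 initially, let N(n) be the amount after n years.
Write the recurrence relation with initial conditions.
Each year the balance grows by 7%, i.e. is multiplied by 1 + 7/100 = 1.07, so N(n) = 1.07 × N(n-1). The initial deposit gives N(0) = 500.
Unrolling gives the closed form N(n) = 500 × (1.07)ⁿ.

N(n) = 1.07 × N(n-1), N(0) = 500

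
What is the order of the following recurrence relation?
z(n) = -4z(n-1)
The order is the largest lag k for which z(n-k) appears. Here the deepest term is z(n-1), so the order is 1.

Order 1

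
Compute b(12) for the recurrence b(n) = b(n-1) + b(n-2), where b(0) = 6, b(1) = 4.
Computing the sequence terms:
6, 4, 10, 14, 24, 38, 62, 100, 162, 262, 424, 686, 1110

1110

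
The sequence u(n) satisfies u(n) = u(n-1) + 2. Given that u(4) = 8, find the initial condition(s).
u(4) = u(0) + 4·2, so u(0) = 8 - 8 = 0.

u(0) = 0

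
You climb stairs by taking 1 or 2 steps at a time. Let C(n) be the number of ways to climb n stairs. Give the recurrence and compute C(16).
Condition on the size of the last step (1 to 2): before it there were n-1, …, n-2 stairs climbed, and these cases are disjoint, so C(n) = C(n-1) + C(n-2) (Fibonacci-type sequence).
Initial conditions by direct count (compositions of i into parts ≤ 2): C(1) = 1; C(2) = 2.
Iterating the recurrence: C(3) = 3, C(4) = 5, C(5) = 8, C(6) = 13, C(7) = 21, C(8) = 34, C(9) = 55, C(10) = 89, C(11) = 144, C(12) = 233, C(13) = 377, C(14) = 610, C(15) = 987, C(16) = 1597.

C(n) = C(n-1) + C(n-2), C(1) = 1, C(2) = 2; C(16) = 1597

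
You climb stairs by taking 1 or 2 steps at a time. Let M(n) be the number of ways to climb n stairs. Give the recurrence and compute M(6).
Condition on the size of the last step (1 to 2): before it there were n-1, …, n-2 stairs climbed, and these cases are disjoint, so M(n) = M(n-1) + M(n-2) (Fibonacci-type sequence).
Initial conditions by direct count (compositions of i into parts ≤ 2): M(1) = 1; M(2) = 2.
Iterating the recurrence: M(3) = 3, M(4) = 5, M(5) = 8, M(6) = 13.

M(n) = M(n-1) + M(n-2), M(1) = 1, M(2) = 2; M(6) = 13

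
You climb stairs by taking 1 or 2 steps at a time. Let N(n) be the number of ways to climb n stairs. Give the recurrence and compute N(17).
Condition on the size of the last step (1 to 2): before it there were n-1, …, n-2 stairs climbed, and these cases are disjoint, so N(n) = N(n-1) + N(n-2) (Fibonacci-type sequence).
Initial conditions by direct count (compositions of i into parts ≤ 2): N(1) = 1; N(2) = 2.
Iterating the recurrence: N(3) = 3, N(4) = 5, N(5) = 8, N(6) = 13, N(7) = 21, N(8) = 34, N(9) = 55, N(10) = 89, N(11) = 144, N(12) = 233, N(13) = 377, N(14) = 610, N(15) = 987, N(16) = 1597, N(17) = 2584.

N(n) = N(n-1) + N(n-2), N(1) = 1, N(2) = 2; N(17) = 2584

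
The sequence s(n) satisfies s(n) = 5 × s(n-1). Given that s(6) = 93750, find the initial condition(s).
In general s(n) = 5ⁿ · s(0). At n = 6: s(0) = s(6) / 5^6 = 93750 / 15625 = 6.

s(0) = 6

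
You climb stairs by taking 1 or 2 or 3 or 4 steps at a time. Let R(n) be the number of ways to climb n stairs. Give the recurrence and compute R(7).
Condition on the size of the last step (1 to 4): before it there were n-1, …, n-4 stairs climbed, and these cases are disjoint, so R(n) = R(n-1) + R(n-2) + R(n-3) + R(n-4) (order-4 linear recurrence).
Initial conditions by direct count (compositions of i into parts ≤ 4): R(1) = 1; R(2) = 2; R(3) = 4; R(4) = 8.
Iterating the recurrence: R(5) = 15, R(6) = 29, R(7) = 56.

R(n) = R(n-1) + R(n-2) + R(n-3) + R(n-4), R(1) = 1, R(2) = 2, R(3) = 4, R(4) = 8; R(7) = 56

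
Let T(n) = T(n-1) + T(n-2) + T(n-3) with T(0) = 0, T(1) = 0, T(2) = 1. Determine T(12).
Computing the sequence terms:
0, 0, 1, 1, 2, 4, 7, 13, 24, 44, 81, 149, 274

274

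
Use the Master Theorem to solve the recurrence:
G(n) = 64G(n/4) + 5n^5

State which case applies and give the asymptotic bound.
Master Theorem template: G(n) = a·G(n/b) + f(n).
Here: a=64, b=4, f(n)=5n^5
Compute log_b(a) = log_4(64) = 3.
f(n) = 5n^5 = Ω(n^(3+ε)) with ε = 2, and the regularity condition holds (a·f(n/b) = (a/b^5)·f(n) with a/b^5 = 4^-2 < 1). Case 3: G(n) = Θ(f(n)) = Θ(n^5).

Case 3: G(n) = Θ(n^5)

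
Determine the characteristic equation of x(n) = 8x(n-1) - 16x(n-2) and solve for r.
Substitute x(n) = rⁿ and divide through by rⁿ⁻²: r² - 8r + 16 = 0
Factor: (r - 4)² = 0, so r = 4 (double root).
General solution: x(n) = (A + Bn)·4ⁿ

Characteristic: r² - 8r + 16 = 0, Roots: r = 4 (double root)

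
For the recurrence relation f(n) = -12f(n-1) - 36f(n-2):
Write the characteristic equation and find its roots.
Substitute f(n) = rⁿ and divide through by rⁿ⁻²: r² + 12r + 36 = 0
Factor: (r + 6)² = 0, so r = -6 (double root).
General solution: f(n) = (A + Bn)·(-6)ⁿ

Characteristic: r² + 12r + 36 = 0, Roots: r = -6 (double root)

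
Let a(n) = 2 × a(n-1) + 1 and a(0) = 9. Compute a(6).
Computing step by step:
a(0) = 9
a(1) = 2 × 9 + 1 = 19
a(2) = 2 × 19 + 1 = 39
a(3) = 2 × 39 + 1 = 79
a(4) = 2 × 79 + 1 = 159
a(5) = 2 × 159 + 1 = 319
a(6) = 2 × 319 + 1 = 639

639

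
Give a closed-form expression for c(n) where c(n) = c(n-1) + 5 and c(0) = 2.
Recurrence: c(n) = c(n-1) + 5, initial: c(0) = 2.
Each step adds 5, so c(n) = c(0) + 5n = 5n + 2.

c(n) = 5n + 2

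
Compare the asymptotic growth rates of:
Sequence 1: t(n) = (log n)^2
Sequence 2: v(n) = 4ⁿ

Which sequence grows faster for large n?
Comparing growth rates:
Growth-rate hierarchy: log n ≺ any polynomial ≺ any exponential cⁿ (c>1) ≺ n! ≺ nⁿ.
exponential base 4 dominates polylogarithmic (log n)^2 asymptotically.

v(n) grows faster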